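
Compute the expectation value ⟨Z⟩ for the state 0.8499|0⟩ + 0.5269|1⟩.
0.4447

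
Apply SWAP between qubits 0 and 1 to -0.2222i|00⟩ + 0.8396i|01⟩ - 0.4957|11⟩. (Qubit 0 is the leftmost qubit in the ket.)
-0.2222i|00⟩ + 0.8396i|10⟩ - 0.4957|11⟩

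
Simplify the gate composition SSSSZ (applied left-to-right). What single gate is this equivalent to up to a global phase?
Z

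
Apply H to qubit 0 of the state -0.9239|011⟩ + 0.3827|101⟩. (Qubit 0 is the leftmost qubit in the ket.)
0.2706|001⟩ - 0.6533|011⟩ - 0.2706|101⟩ - 0.6533|111⟩

H on qubit 0 mixes each pair of kets that differ only in qubit 0: amplitudes (a, b) of (|…0…⟩, |…1…⟩) become ((a + b)/√2, (a − b)/√2). Kets absent from the input have amplitude 0.
(|001⟩, |101⟩): (a, b) = (0, 0.3827) → (0.2706, -0.2706)
(|011⟩, |111⟩): (a, b) = (-0.9239, 0) → (-0.6533, -0.6533)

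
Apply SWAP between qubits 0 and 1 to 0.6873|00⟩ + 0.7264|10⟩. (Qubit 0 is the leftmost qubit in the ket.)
0.6873|00⟩ + 0.7264|01⟩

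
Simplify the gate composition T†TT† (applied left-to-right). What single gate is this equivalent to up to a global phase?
T†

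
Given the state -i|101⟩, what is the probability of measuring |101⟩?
1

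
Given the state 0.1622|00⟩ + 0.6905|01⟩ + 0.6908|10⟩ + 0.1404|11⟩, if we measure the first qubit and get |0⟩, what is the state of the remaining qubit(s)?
0.2287|0⟩ + 0.9735|1⟩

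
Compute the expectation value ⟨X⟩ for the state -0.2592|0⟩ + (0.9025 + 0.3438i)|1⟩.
-0.4679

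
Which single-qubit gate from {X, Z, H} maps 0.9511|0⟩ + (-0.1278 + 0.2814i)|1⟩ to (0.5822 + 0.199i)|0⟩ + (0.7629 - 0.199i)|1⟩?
H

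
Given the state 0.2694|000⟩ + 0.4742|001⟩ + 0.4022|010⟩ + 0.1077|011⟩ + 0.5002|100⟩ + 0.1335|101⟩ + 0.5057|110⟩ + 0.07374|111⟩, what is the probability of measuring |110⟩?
0.2557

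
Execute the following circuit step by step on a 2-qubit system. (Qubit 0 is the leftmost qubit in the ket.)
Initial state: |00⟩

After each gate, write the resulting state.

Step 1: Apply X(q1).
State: |01⟩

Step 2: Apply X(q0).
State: |11⟩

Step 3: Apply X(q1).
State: |10⟩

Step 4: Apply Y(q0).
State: -i|00⟩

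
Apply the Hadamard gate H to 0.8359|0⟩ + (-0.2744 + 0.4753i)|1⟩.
(0.397 + 0.3361i)|0⟩ + (0.7851 - 0.3361i)|1⟩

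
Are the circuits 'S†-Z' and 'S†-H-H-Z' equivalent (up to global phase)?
Yes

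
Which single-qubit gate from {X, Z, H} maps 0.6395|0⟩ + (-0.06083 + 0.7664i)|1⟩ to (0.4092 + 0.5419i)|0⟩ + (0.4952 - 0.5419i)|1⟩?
H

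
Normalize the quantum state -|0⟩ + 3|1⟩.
-0.3162|0⟩ + 0.9487|1⟩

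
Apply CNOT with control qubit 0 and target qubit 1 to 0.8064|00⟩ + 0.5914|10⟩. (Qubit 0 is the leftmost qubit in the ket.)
0.8064|00⟩ + 0.5914|11⟩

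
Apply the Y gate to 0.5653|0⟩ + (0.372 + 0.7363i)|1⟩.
(0.7363 - 0.372i)|0⟩ + 0.5653i|1⟩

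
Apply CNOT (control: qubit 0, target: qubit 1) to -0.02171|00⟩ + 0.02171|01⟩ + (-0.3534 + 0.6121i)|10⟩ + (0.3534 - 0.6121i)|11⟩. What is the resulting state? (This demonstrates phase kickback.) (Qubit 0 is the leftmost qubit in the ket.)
-0.02171|00⟩ + 0.02171|01⟩ + (0.3534 - 0.6121i)|10⟩ + (-0.3534 + 0.6121i)|11⟩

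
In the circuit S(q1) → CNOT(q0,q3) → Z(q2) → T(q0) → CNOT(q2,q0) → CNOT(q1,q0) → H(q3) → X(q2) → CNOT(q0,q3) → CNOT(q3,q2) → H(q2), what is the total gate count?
11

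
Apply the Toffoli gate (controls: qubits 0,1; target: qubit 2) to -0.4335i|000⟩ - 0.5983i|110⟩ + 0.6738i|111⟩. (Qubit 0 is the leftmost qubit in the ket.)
-0.4335i|000⟩ + 0.6738i|110⟩ - 0.5983i|111⟩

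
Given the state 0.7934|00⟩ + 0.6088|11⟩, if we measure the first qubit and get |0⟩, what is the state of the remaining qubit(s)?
|0⟩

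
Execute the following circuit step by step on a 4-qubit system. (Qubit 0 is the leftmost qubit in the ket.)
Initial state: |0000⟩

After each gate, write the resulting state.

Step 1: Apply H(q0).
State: 1/√2|0000⟩ + 1/√2|1000⟩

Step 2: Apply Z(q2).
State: 1/√2|0000⟩ + 1/√2|1000⟩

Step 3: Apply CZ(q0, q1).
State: 1/√2|0000⟩ + 1/√2|1000⟩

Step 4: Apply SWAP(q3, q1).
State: 1/√2|0000⟩ + 1/√2|1000⟩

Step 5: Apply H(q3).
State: 1/2|0000⟩ + 1/2|0001⟩ + 1/2|1000⟩ + 1/2|1001⟩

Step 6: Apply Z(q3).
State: 1/2|0000⟩ - 1/2|0001⟩ + 1/2|1000⟩ - 1/2|1001⟩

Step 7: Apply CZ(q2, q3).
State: 1/2|0000⟩ - 1/2|0001⟩ + 1/2|1000⟩ - 1/2|1001⟩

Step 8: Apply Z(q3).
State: 1/2|0000⟩ + 1/2|0001⟩ + 1/2|1000⟩ + 1/2|1001⟩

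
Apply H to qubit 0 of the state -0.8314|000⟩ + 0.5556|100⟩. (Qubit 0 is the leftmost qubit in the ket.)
-0.195|000⟩ - 0.9808|100⟩

H on qubit 0 mixes each pair of kets that differ only in qubit 0: amplitudes (a, b) of (|…0…⟩, |…1…⟩) become ((a + b)/√2, (a − b)/√2). Kets absent from the input have amplitude 0.
(|000⟩, |100⟩): (a, b) = (-0.8314, 0.5556) → (-0.195, -0.9808)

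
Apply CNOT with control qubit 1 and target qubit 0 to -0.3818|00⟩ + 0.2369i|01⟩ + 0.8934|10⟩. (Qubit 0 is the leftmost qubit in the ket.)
-0.3818|00⟩ + 0.8934|10⟩ + 0.2369i|11⟩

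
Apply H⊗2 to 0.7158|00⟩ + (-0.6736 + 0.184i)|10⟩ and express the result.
(0.0211 + 0.092i)|00⟩ + (0.0211 + 0.092i)|01⟩ + (0.6947 - 0.092i)|10⟩ + (0.6947 - 0.092i)|11⟩

H⊗2 gives amp(|y⟩) = (1/2) Σ_x (−1)^(x·y) amp(|x⟩), where x·y is the number of positions in which both x and y have a 1.
|00⟩: (0.7158 + (-0.6736 + 0.184i))/2 = (0.0211 + 0.092i)
|01⟩: (0.7158 + (-0.6736 + 0.184i))/2 = (0.0211 + 0.092i)
|10⟩: (0.7158 - (-0.6736 + 0.184i))/2 = (0.6947 - 0.092i)
|11⟩: (0.7158 - (-0.6736 + 0.184i))/2 = (0.6947 - 0.092i)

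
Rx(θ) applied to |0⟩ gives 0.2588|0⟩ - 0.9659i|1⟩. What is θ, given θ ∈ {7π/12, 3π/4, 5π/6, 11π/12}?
5π/6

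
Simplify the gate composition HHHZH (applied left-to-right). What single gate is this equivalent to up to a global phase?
X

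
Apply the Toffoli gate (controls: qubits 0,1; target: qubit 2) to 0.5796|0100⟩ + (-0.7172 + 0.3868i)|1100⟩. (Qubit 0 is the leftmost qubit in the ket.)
0.5796|0100⟩ + (-0.7172 + 0.3868i)|1110⟩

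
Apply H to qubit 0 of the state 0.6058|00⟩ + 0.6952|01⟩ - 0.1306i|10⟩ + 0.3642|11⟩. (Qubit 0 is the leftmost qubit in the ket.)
(0.4284 - 0.09235i)|00⟩ + 0.7491|01⟩ + (0.4284 + 0.09235i)|10⟩ + 0.2341|11⟩

H on qubit 0 mixes each pair of kets that differ only in qubit 0: amplitudes (a, b) of (|…0…⟩, |…1…⟩) become ((a + b)/√2, (a − b)/√2). Kets absent from the input have amplitude 0.
(|00⟩, |10⟩): (a, b) = (0.6058, -0.1306i) → ((0.4284 - 0.09235i), (0.4284 + 0.09235i))
(|01⟩, |11⟩): (a, b) = (0.6952, 0.3642) → (0.7491, 0.2341)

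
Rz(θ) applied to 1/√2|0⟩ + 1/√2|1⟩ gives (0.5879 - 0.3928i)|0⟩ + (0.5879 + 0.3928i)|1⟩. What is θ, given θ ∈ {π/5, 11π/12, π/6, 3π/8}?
3π/8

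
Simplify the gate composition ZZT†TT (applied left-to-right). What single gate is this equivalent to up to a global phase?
T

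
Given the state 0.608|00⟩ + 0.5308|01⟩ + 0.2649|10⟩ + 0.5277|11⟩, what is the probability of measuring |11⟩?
0.2785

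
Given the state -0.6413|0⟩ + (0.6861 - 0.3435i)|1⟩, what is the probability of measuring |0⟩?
0.4113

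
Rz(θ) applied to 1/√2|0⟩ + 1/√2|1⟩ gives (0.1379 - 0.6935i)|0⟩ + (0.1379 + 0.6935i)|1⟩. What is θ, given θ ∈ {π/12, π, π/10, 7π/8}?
7π/8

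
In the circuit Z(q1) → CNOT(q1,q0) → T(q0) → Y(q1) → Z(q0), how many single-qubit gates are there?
4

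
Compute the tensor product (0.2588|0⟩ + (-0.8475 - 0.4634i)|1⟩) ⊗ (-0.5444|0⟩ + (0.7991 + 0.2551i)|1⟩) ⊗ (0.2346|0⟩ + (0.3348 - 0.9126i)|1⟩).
-0.03305|000⟩ + (-0.04717 + 0.1286i)|001⟩ + (0.04852 + 0.01549i)|010⟩ + (0.1295 - 0.1666i)|011⟩ + (0.1082 + 0.05918i)|100⟩ + (0.3847 - 0.3366i)|101⟩ + (-0.1311 - 0.1376i)|110⟩ + (-0.7224 + 0.3138i)|111⟩

amp(|b₁b₂…⟩) = product of the factor amplitudes for bits b₁, b₂, …; only kets whose every factor amplitude is nonzero survive.
|000⟩: (0.2588)(-0.5444)(0.2346) = -0.03305
|001⟩: (0.2588)(-0.5444)(0.3348 - 0.9126i) = (-0.04717 + 0.1286i)
|010⟩: (0.2588)(0.7991 + 0.2551i)(0.2346) = (0.04852 + 0.01549i)
|011⟩: (0.2588)(0.7991 + 0.2551i)(0.3348 - 0.9126i) = (0.1295 - 0.1666i)
|100⟩: (-0.8475 - 0.4634i)(-0.5444)(0.2346) = (0.1082 + 0.05918i)
|101⟩: (-0.8475 - 0.4634i)(-0.5444)(0.3348 - 0.9126i) = (0.3847 - 0.3366i)
|110⟩: (-0.8475 - 0.4634i)(0.7991 + 0.2551i)(0.2346) = (-0.1311 - 0.1376i)
|111⟩: (-0.8475 - 0.4634i)(0.7991 + 0.2551i)(0.3348 - 0.9126i) = (-0.7224 + 0.3138i)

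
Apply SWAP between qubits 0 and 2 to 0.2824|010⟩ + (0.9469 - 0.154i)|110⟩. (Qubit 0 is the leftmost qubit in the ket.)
0.2824|010⟩ + (0.9469 - 0.154i)|011⟩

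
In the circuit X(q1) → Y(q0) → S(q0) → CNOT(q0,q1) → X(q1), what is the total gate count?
5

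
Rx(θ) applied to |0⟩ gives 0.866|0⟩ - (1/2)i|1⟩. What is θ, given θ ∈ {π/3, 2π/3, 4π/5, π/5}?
π/3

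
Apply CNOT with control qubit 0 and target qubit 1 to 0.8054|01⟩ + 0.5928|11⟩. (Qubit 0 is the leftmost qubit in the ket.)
0.8054|01⟩ + 0.5928|10⟩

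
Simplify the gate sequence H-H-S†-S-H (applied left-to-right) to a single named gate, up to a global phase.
H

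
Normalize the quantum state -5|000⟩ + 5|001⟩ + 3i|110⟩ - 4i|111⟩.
-1/√3|000⟩ + 1/√3|001⟩ + 0.3464i|110⟩ - 0.4619i|111⟩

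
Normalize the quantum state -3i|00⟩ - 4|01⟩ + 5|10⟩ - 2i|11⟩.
-(1/√6)i|00⟩ - 0.5443|01⟩ + 0.6804|10⟩ - 0.2722i|11⟩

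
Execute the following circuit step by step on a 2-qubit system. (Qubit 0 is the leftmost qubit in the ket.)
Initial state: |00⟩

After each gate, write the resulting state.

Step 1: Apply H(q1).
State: 1/√2|00⟩ + 1/√2|01⟩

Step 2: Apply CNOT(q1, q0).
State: 1/√2|00⟩ + 1/√2|11⟩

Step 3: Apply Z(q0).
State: 1/√2|00⟩ - 1/√2|11⟩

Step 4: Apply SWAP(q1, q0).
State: 1/√2|00⟩ - 1/√2|11⟩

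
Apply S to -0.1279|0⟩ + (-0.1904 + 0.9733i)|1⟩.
-0.1279|0⟩ + (-0.9733 - 0.1904i)|1⟩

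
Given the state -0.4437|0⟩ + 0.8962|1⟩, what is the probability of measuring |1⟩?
0.8032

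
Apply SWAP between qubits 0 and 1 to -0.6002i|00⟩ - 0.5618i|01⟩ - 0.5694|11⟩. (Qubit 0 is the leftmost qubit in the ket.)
-0.6002i|00⟩ - 0.5618i|10⟩ - 0.5694|11⟩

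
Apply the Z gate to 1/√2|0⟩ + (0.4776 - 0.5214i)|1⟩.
1/√2|0⟩ + (-0.4776 + 0.5214i)|1⟩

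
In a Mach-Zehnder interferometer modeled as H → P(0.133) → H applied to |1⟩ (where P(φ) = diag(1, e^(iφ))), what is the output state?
(0.004416 - 0.0663i)|0⟩ + (0.9956 + 0.0663i)|1⟩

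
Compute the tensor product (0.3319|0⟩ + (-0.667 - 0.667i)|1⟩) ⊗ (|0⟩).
0.3319|00⟩ + (-0.667 - 0.667i)|10⟩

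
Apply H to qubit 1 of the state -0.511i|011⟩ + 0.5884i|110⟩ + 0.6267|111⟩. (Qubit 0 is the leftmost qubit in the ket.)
-0.3613i|001⟩ + 0.3613i|011⟩ + 0.4161i|100⟩ + 0.4431|101⟩ - 0.4161i|110⟩ - 0.4431|111⟩

H on qubit 1 mixes each pair of kets that differ only in qubit 1: amplitudes (a, b) of (|…0…⟩, |…1…⟩) become ((a + b)/√2, (a − b)/√2). Kets absent from the input have amplitude 0.
(|001⟩, |011⟩): (a, b) = (0, -0.511i) → (-0.3613i, 0.3613i)
(|100⟩, |110⟩): (a, b) = (0, 0.5884i) → (0.4161i, -0.4161i)
(|101⟩, |111⟩): (a, b) = (0, 0.6267) → (0.4431, -0.4431)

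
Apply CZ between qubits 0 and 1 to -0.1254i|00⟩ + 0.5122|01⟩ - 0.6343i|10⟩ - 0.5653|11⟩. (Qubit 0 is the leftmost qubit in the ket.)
-0.1254i|00⟩ + 0.5122|01⟩ - 0.6343i|10⟩ + 0.5653|11⟩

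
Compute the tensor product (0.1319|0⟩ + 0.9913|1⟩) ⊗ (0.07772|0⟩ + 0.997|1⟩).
0.01025|00⟩ + 0.1315|01⟩ + 0.07704|10⟩ + 0.9883|11⟩

amp(|b₁b₂…⟩) = product of the factor amplitudes for bits b₁, b₂, …; only kets whose every factor amplitude is nonzero survive.
|00⟩: (0.1319)(0.07772) = 0.01025
|01⟩: (0.1319)(0.997) = 0.1315
|10⟩: (0.9913)(0.07772) = 0.07704
|11⟩: (0.9913)(0.997) = 0.9883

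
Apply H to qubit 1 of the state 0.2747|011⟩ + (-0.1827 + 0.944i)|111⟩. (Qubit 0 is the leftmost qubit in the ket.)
0.1942|001⟩ - 0.1942|011⟩ + (-0.1292 + 0.6675i)|101⟩ + (0.1292 - 0.6675i)|111⟩

H on qubit 1 mixes each pair of kets that differ only in qubit 1: amplitudes (a, b) of (|…0…⟩, |…1…⟩) become ((a + b)/√2, (a − b)/√2). Kets absent from the input have amplitude 0.
(|001⟩, |011⟩): (a, b) = (0, 0.2747) → (0.1942, -0.1942)
(|101⟩, |111⟩): (a, b) = (0, (-0.1827 + 0.944i)) → ((-0.1292 + 0.6675i), (0.1292 - 0.6675i))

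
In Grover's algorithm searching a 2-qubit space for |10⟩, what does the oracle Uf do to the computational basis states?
Uf|x⟩ = -|x⟩ if x = 10, else |x⟩ (phase flip on target)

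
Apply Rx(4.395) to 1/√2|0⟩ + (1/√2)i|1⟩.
0.158|0⟩ - 0.9874i|1⟩

Rx(4.395) = [[cos(θ/2), −i·sin(θ/2)], [−i·sin(θ/2), cos(θ/2)]]; θ = 4.395, cos(θ/2) ≈ -0.586478, sin(θ/2) ≈ 0.809965.
With a = amp(|0⟩) = 1/√2 and b = amp(|1⟩) = (1/√2)i:
new amp(|0⟩) = (-0.586478)·a + (-0.809965i)·b = 0.158
new amp(|1⟩) = (-0.809965i)·a + (-0.586478)·b = -0.9874i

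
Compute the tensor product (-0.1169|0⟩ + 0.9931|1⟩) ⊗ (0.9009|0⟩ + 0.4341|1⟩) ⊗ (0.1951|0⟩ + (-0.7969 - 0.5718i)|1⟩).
-0.02055|000⟩ + (0.08393 + 0.06022i)|001⟩ - 0.009901|010⟩ + (0.04044 + 0.02902i)|011⟩ + 0.1746|100⟩ + (-0.713 - 0.5116i)|101⟩ + 0.08411|110⟩ + (-0.3435 - 0.2465i)|111⟩

amp(|b₁b₂…⟩) = product of the factor amplitudes for bits b₁, b₂, …; only kets whose every factor amplitude is nonzero survive.
|000⟩: (-0.1169)(0.9009)(0.1951) = -0.02055
|001⟩: (-0.1169)(0.9009)(-0.7969 - 0.5718i) = (0.08393 + 0.06022i)
|010⟩: (-0.1169)(0.4341)(0.1951) = -0.009901
|011⟩: (-0.1169)(0.4341)(-0.7969 - 0.5718i) = (0.04044 + 0.02902i)
|100⟩: (0.9931)(0.9009)(0.1951) = 0.1746
|101⟩: (0.9931)(0.9009)(-0.7969 - 0.5718i) = (-0.713 - 0.5116i)
|110⟩: (0.9931)(0.4341)(0.1951) = 0.08411
|111⟩: (0.9931)(0.4341)(-0.7969 - 0.5718i) = (-0.3435 - 0.2465i)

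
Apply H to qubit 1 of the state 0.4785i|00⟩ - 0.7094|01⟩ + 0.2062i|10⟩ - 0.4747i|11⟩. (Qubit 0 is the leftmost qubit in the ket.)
(-0.5016 + 0.3384i)|00⟩ + (0.5016 + 0.3384i)|01⟩ - 0.1899i|10⟩ + 0.4815i|11⟩

H on qubit 1 mixes each pair of kets that differ only in qubit 1: amplitudes (a, b) of (|…0…⟩, |…1…⟩) become ((a + b)/√2, (a − b)/√2). Kets absent from the input have amplitude 0.
(|00⟩, |01⟩): (a, b) = (0.4785i, -0.7094) → ((-0.5016 + 0.3384i), (0.5016 + 0.3384i))
(|10⟩, |11⟩): (a, b) = (0.2062i, -0.4747i) → (-0.1899i, 0.4815i)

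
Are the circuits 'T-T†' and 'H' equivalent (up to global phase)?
No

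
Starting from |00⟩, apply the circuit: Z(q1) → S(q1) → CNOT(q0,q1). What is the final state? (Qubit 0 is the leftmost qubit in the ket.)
|00⟩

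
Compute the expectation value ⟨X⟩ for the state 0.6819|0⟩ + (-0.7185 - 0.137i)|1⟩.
-0.9799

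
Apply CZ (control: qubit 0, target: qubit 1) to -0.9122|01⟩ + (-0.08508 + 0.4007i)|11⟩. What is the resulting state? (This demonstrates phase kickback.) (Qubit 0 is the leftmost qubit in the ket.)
-0.9122|01⟩ + (0.08508 - 0.4007i)|11⟩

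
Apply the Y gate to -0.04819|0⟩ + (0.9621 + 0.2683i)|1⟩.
(0.2683 - 0.9621i)|0⟩ - 0.04819i|1⟩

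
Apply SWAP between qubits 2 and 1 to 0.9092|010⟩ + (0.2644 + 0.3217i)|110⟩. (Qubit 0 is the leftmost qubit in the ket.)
0.9092|001⟩ + (0.2644 + 0.3217i)|101⟩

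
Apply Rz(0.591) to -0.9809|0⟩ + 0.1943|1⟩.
(-0.9384 + 0.2857i)|0⟩ + (0.1859 + 0.05658i)|1⟩

Rz(0.591) = [[e^(−iθ/2), 0], [0, e^(iθ/2)]] with e^(±iθ/2) = cos(θ/2) ± i·sin(θ/2); θ = 0.591, cos(θ/2) ≈ 0.956657, sin(θ/2) ≈ 0.291218.
With a = amp(|0⟩) = -0.9809 and b = amp(|1⟩) = 0.1943:
new amp(|0⟩) = (0.956657 - 0.291218i)·a = (-0.9384 + 0.2857i)
new amp(|1⟩) = (0.956657 + 0.291218i)·b = (0.1859 + 0.05658i)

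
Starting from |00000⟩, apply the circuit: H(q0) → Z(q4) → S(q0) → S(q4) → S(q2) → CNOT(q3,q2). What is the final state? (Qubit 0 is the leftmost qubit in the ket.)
1/√2|00000⟩ + (1/√2)i|10000⟩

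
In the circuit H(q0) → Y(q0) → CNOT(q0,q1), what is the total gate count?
3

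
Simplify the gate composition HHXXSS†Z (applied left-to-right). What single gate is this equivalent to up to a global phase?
Z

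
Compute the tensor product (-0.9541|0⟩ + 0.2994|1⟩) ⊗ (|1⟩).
-0.9541|01⟩ + 0.2994|11⟩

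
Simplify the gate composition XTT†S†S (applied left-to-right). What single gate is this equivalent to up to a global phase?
X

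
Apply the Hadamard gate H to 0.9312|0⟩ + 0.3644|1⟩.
0.9161|0⟩ + 0.4008|1⟩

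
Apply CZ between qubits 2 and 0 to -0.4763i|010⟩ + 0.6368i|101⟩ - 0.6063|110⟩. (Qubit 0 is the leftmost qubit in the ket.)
-0.4763i|010⟩ - 0.6368i|101⟩ - 0.6063|110⟩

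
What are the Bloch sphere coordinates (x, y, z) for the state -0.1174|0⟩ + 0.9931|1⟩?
(-0.2332, 0, -0.9725)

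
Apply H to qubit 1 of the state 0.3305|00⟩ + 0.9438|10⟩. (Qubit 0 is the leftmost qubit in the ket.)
0.2337|00⟩ + 0.2337|01⟩ + 0.6674|10⟩ + 0.6674|11⟩

H on qubit 1 mixes each pair of kets that differ only in qubit 1: amplitudes (a, b) of (|…0…⟩, |…1…⟩) become ((a + b)/√2, (a − b)/√2). Kets absent from the input have amplitude 0.
(|00⟩, |01⟩): (a, b) = (0.3305, 0) → (0.2337, 0.2337)
(|10⟩, |11⟩): (a, b) = (0.9438, 0) → (0.6674, 0.6674)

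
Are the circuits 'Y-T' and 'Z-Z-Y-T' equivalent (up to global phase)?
Yes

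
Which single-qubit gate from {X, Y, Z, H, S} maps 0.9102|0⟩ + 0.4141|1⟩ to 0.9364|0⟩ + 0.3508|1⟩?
H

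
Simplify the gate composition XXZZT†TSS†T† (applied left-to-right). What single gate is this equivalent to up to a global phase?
T†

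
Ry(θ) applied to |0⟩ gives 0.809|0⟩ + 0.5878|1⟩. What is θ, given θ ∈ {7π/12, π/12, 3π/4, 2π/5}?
2π/5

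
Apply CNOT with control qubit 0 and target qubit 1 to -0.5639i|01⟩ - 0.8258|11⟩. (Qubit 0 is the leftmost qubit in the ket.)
-0.5639i|01⟩ - 0.8258|10⟩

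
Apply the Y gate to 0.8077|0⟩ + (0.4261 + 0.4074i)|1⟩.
(0.4074 - 0.4261i)|0⟩ + 0.8077i|1⟩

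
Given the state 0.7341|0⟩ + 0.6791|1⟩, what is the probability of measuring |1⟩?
0.4612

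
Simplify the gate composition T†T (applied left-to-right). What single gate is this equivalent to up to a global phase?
I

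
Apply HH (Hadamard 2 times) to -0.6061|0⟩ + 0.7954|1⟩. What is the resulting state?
-0.6061|0⟩ + 0.7954|1⟩

H² = I, so an even number of Hadamards cancels: H^2 = I and the state is unchanged.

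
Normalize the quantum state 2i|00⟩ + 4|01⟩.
(1/√5)i|00⟩ + 0.8944|01⟩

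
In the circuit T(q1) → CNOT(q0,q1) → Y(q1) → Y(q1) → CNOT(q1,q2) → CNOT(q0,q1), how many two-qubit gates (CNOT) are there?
3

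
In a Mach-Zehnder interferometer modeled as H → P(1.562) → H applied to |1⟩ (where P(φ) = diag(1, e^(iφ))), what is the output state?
(0.4956 - 0.5i)|0⟩ + (0.5044 + 0.5i)|1⟩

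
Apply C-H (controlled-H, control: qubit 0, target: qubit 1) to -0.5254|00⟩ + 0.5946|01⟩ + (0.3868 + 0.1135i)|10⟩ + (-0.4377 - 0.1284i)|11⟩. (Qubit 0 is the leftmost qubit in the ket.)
-0.5254|00⟩ + 0.5946|01⟩ + (-0.03599 - 0.01054i)|10⟩ + (0.583 + 0.171i)|11⟩

C-H leaves the control-|0⟩ kets |00⟩, |01⟩ unchanged and applies H to qubit 1 on the control-|1⟩ pair (|10⟩, |11⟩).
H = [[1/√2, 1/√2], [1/√2, -1/√2]].
With a = amp(|10⟩) = (0.3868 + 0.1135i) and b = amp(|11⟩) = (-0.4377 - 0.1284i):
new amp(|10⟩) = (1/√2)·a + (1/√2)·b = (-0.03599 - 0.01054i)
new amp(|11⟩) = (1/√2)·a + (-1/√2)·b = (0.583 + 0.171i)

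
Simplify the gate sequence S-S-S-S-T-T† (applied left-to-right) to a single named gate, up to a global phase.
I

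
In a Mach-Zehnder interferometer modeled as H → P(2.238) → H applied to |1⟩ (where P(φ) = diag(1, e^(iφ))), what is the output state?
(0.8094 - 0.3928i)|0⟩ + (0.1906 + 0.3928i)|1⟩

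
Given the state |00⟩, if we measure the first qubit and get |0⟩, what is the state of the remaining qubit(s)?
|0⟩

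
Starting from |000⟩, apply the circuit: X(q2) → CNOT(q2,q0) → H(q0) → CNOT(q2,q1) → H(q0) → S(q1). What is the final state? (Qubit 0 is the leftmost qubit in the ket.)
i|111⟩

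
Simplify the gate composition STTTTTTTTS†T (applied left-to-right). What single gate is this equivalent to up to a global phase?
T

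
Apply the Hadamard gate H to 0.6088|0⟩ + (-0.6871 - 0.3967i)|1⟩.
(-0.05537 - 0.2805i)|0⟩ + (0.9163 + 0.2805i)|1⟩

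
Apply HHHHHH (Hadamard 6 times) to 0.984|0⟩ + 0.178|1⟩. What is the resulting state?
0.984|0⟩ + 0.178|1⟩

H² = I, so an even number of Hadamards cancels: H^6 = I and the state is unchanged.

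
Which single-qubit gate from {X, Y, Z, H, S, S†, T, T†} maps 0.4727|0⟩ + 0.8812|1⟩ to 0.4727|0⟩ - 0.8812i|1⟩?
S†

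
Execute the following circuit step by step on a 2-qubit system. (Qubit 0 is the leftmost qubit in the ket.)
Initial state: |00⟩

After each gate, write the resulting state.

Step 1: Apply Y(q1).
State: i|01⟩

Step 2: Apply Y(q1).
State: |00⟩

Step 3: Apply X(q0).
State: |10⟩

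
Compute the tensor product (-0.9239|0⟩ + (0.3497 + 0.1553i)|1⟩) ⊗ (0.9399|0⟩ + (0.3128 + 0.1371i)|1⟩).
-0.8684|00⟩ + (-0.289 - 0.1267i)|01⟩ + (0.3287 + 0.146i)|10⟩ + (0.08809 + 0.09652i)|11⟩

amp(|b₁b₂…⟩) = product of the factor amplitudes for bits b₁, b₂, …; only kets whose every factor amplitude is nonzero survive.
|00⟩: (-0.9239)(0.9399) = -0.8684
|01⟩: (-0.9239)(0.3128 + 0.1371i) = (-0.289 - 0.1267i)
|10⟩: (0.3497 + 0.1553i)(0.9399) = (0.3287 + 0.146i)
|11⟩: (0.3497 + 0.1553i)(0.3128 + 0.1371i) = (0.08809 + 0.09652i)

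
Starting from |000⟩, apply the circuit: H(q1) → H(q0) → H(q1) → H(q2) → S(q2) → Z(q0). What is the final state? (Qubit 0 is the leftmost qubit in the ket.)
1/2|000⟩ + (1/2)i|001⟩ - 1/2|100⟩ - (1/2)i|101⟩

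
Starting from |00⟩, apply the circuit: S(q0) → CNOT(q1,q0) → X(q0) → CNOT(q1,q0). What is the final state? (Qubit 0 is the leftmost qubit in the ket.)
|10⟩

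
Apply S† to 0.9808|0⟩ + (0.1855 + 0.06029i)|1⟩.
0.9808|0⟩ + (0.06029 - 0.1855i)|1⟩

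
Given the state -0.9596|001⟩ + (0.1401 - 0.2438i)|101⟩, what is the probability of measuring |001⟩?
0.9208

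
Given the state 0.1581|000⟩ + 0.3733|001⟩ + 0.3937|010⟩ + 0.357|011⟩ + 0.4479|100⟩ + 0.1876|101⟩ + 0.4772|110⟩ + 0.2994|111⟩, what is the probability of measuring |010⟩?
0.155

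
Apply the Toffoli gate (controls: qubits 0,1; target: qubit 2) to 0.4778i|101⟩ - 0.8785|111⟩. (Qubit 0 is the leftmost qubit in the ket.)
0.4778i|101⟩ - 0.8785|110⟩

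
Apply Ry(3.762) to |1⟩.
-0.9523|0⟩ - 0.3053|1⟩

Ry(3.762) = [[cos(θ/2), −sin(θ/2)], [sin(θ/2), cos(θ/2)]]; θ = 3.762, cos(θ/2) ≈ -0.305253, sin(θ/2) ≈ 0.952271.
With a = amp(|0⟩) = 0 and b = amp(|1⟩) = 1:
new amp(|0⟩) = (-0.305253)·a + (-0.952271)·b = -0.9523
new amp(|1⟩) = (0.952271)·a + (-0.305253)·b = -0.3053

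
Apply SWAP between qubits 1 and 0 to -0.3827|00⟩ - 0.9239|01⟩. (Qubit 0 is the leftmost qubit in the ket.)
-0.3827|00⟩ - 0.9239|10⟩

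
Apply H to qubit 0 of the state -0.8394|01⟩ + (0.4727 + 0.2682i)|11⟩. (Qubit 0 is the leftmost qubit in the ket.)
(-0.2593 + 0.1896i)|01⟩ + (-0.9278 - 0.1896i)|11⟩

H on qubit 0 mixes each pair of kets that differ only in qubit 0: amplitudes (a, b) of (|…0…⟩, |…1…⟩) become ((a + b)/√2, (a − b)/√2). Kets absent from the input have amplitude 0.
(|01⟩, |11⟩): (a, b) = (-0.8394, (0.4727 + 0.2682i)) → ((-0.2593 + 0.1896i), (-0.9278 - 0.1896i))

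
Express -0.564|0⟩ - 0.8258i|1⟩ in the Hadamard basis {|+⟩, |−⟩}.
(-0.3988 - 0.5839i)|+⟩ + (-0.3988 + 0.5839i)|−⟩

With |ψ⟩ = α|0⟩ + β|1⟩, the Hadamard-basis coefficients are ⟨+|ψ⟩ = (α + β)/√2 and ⟨−|ψ⟩ = (α − β)/√2.
Here α = -0.564, β = -0.8258i: (α + β)/√2 = (-0.3988 - 0.5839i), (α − β)/√2 = (-0.3988 + 0.5839i).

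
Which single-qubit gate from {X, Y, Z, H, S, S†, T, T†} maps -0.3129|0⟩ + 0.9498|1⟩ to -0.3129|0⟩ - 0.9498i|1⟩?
S†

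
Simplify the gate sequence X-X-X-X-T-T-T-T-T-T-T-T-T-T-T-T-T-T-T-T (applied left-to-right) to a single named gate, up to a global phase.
I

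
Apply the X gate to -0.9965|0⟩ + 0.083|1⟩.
0.083|0⟩ - 0.9965|1⟩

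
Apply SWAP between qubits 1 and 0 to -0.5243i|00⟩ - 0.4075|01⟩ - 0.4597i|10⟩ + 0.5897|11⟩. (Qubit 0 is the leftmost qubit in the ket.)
-0.5243i|00⟩ - 0.4597i|01⟩ - 0.4075|10⟩ + 0.5897|11⟩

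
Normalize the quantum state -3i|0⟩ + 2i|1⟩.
-0.8321i|0⟩ + 0.5547i|1⟩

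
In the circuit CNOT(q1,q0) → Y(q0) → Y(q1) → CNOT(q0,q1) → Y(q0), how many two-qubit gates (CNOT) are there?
2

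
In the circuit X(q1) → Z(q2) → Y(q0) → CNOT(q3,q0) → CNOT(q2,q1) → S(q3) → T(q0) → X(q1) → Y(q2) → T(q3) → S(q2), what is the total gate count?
11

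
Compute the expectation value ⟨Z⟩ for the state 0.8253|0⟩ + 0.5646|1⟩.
0.3623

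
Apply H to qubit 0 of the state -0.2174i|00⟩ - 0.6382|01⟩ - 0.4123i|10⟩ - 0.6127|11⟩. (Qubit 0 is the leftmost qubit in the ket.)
-0.4453i|00⟩ - 0.8845|01⟩ + 0.1378i|10⟩ - 0.01803|11⟩

H on qubit 0 mixes each pair of kets that differ only in qubit 0: amplitudes (a, b) of (|…0…⟩, |…1…⟩) become ((a + b)/√2, (a − b)/√2). Kets absent from the input have amplitude 0.
(|00⟩, |10⟩): (a, b) = (-0.2174i, -0.4123i) → (-0.4453i, 0.1378i)
(|01⟩, |11⟩): (a, b) = (-0.6382, -0.6127) → (-0.8845, -0.01803)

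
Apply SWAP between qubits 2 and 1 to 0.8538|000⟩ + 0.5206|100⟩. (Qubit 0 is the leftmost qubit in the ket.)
0.8538|000⟩ + 0.5206|100⟩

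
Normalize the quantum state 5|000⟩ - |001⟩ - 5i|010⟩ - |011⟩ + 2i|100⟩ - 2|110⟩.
0.6455|000⟩ - 0.1291|001⟩ - 0.6455i|010⟩ - 0.1291|011⟩ + 0.2582i|100⟩ - 0.2582|110⟩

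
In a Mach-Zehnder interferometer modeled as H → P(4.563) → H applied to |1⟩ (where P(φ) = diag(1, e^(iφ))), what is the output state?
(0.5744 + 0.4944i)|0⟩ + (0.4256 - 0.4944i)|1⟩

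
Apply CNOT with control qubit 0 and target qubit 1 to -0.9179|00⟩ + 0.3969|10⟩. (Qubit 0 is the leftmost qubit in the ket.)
-0.9179|00⟩ + 0.3969|11⟩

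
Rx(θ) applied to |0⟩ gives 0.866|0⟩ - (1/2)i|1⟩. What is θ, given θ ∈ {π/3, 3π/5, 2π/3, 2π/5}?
π/3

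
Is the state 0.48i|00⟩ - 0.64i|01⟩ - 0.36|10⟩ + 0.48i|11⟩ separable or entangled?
Entangled

Writing the state as a|00⟩ + b|01⟩ + c|10⟩ + d|11⟩, it is a product state iff ad − bc = 0.
Here (a, b, c, d) = (0.48i, -0.64i, -0.36, 0.48i): ad − bc = (0.48i)(0.48i) − (-0.64i)(-0.36) = (-0.2304 - 0.2304i) ≠ 0, so the state is entangled.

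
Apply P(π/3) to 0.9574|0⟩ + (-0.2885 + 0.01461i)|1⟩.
0.9574|0⟩ + (-0.1569 - 0.2425i)|1⟩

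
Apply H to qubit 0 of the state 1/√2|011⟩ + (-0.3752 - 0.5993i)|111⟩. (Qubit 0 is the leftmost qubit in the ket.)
(0.2347 - 0.4238i)|011⟩ + (0.7653 + 0.4238i)|111⟩

H on qubit 0 mixes each pair of kets that differ only in qubit 0: amplitudes (a, b) of (|…0…⟩, |…1…⟩) become ((a + b)/√2, (a − b)/√2). Kets absent from the input have amplitude 0.
(|011⟩, |111⟩): (a, b) = (1/√2, (-0.3752 - 0.5993i)) → ((0.2347 - 0.4238i), (0.7653 + 0.4238i))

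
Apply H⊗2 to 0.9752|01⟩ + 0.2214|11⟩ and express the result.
0.5983|00⟩ - 0.5983|01⟩ + 0.3769|10⟩ - 0.3769|11⟩

H⊗2 gives amp(|y⟩) = (1/2) Σ_x (−1)^(x·y) amp(|x⟩), where x·y is the number of positions in which both x and y have a 1.
|00⟩: (0.9752 + 0.2214)/2 = 0.5983
|01⟩: (-0.9752 - 0.2214)/2 = -0.5983
|10⟩: (0.9752 - 0.2214)/2 = 0.3769
|11⟩: (-0.9752 + 0.2214)/2 = -0.3769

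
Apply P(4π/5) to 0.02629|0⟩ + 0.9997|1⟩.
0.02629|0⟩ + (-0.8088 + 0.5876i)|1⟩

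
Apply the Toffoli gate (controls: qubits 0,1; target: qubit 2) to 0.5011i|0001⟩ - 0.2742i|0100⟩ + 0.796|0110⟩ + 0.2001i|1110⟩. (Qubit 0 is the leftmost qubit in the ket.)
0.5011i|0001⟩ - 0.2742i|0100⟩ + 0.796|0110⟩ + 0.2001i|1100⟩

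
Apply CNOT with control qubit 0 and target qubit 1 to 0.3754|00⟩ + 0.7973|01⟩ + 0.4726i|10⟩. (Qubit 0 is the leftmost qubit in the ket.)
0.3754|00⟩ + 0.7973|01⟩ + 0.4726i|11⟩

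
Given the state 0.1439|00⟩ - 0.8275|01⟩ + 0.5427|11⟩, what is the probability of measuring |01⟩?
0.6848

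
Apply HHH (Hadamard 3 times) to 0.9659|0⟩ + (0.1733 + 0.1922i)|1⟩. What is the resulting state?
(0.8055 + 0.1359i)|0⟩ + (0.5605 - 0.1359i)|1⟩

H² = I, so H^3 = H: a single Hadamard. With (a, b) = (0.9659, (0.1733 + 0.1922i)), H gives ((a + b)/√2, (a − b)/√2) = ((0.8055 + 0.1359i), (0.5605 - 0.1359i)).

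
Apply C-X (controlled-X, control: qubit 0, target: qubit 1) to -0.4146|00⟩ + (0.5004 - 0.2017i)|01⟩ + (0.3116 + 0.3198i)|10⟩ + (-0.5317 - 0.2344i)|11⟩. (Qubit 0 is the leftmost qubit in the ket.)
-0.4146|00⟩ + (0.5004 - 0.2017i)|01⟩ + (-0.5317 - 0.2344i)|10⟩ + (0.3116 + 0.3198i)|11⟩

C-X leaves the control-|0⟩ kets |00⟩, |01⟩ unchanged and applies X to qubit 1 on the control-|1⟩ pair (|10⟩, |11⟩).
X = [[0, 1], [1, 0]].
With a = amp(|10⟩) = (0.3116 + 0.3198i) and b = amp(|11⟩) = (-0.5317 - 0.2344i):
new amp(|10⟩) = (1)·b = (-0.5317 - 0.2344i)
new amp(|11⟩) = (1)·a = (0.3116 + 0.3198i)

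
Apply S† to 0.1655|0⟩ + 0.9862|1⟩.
0.1655|0⟩ - 0.9862i|1⟩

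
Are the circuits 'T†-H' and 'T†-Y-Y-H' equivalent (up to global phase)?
Yes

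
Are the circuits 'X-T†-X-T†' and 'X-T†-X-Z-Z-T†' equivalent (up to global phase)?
Yes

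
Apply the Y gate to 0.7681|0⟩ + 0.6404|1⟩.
-0.6404i|0⟩ + 0.7681i|1⟩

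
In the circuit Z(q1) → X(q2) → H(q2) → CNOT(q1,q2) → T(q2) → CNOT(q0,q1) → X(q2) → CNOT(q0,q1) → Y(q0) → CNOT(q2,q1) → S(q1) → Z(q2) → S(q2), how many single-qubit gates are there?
9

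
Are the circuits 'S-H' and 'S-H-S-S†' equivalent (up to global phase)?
Yes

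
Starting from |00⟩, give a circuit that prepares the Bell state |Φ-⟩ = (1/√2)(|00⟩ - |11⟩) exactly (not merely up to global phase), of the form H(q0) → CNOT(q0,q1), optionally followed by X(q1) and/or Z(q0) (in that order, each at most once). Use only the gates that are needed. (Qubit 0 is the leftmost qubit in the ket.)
H(q0) → CNOT(q0,q1) → Z(q0)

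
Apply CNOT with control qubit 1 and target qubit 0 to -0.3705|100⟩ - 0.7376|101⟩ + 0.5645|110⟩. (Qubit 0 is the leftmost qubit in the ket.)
0.5645|010⟩ - 0.3705|100⟩ - 0.7376|101⟩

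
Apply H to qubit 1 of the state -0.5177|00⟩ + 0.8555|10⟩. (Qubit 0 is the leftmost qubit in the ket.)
-0.3661|00⟩ - 0.3661|01⟩ + 0.6049|10⟩ + 0.6049|11⟩

H on qubit 1 mixes each pair of kets that differ only in qubit 1: amplitudes (a, b) of (|…0…⟩, |…1…⟩) become ((a + b)/√2, (a − b)/√2). Kets absent from the input have amplitude 0.
(|00⟩, |01⟩): (a, b) = (-0.5177, 0) → (-0.3661, -0.3661)
(|10⟩, |11⟩): (a, b) = (0.8555, 0) → (0.6049, 0.6049)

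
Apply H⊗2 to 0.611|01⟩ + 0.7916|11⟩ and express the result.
0.7013|00⟩ - 0.7013|01⟩ - 0.0903|10⟩ + 0.0903|11⟩

H⊗2 gives amp(|y⟩) = (1/2) Σ_x (−1)^(x·y) amp(|x⟩), where x·y is the number of positions in which both x and y have a 1.
|00⟩: (0.611 + 0.7916)/2 = 0.7013
|01⟩: (-0.611 - 0.7916)/2 = -0.7013
|10⟩: (0.611 - 0.7916)/2 = -0.0903
|11⟩: (-0.611 + 0.7916)/2 = 0.0903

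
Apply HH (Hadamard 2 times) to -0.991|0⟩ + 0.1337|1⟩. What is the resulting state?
-0.991|0⟩ + 0.1337|1⟩

H² = I, so an even number of Hadamards cancels: H^2 = I and the state is unchanged.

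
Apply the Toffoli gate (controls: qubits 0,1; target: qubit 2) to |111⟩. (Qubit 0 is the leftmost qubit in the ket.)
|110⟩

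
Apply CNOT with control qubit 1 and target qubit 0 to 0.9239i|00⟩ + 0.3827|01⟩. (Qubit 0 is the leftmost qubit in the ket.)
0.9239i|00⟩ + 0.3827|11⟩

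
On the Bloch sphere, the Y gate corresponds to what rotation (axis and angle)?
Rotation by π around the y-axis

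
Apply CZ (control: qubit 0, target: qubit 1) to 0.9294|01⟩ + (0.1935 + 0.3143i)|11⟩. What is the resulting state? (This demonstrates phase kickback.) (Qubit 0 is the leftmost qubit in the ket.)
0.9294|01⟩ + (-0.1935 - 0.3143i)|11⟩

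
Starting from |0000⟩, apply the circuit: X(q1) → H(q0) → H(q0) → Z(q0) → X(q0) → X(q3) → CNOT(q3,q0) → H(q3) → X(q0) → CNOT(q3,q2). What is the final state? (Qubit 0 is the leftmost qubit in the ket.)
1/√2|1100⟩ - 1/√2|1111⟩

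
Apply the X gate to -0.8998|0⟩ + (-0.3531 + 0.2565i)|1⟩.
(-0.3531 + 0.2565i)|0⟩ - 0.8998|1⟩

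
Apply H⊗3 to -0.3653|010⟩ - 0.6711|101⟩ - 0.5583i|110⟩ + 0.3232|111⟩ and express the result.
(-0.2522 - 0.1974i)|000⟩ + (-0.006152 - 0.1974i)|001⟩ + (-0.2224 + 0.1974i)|010⟩ + (0.4807 + 0.1974i)|011⟩ + (-0.006152 + 0.1974i)|100⟩ + (-0.2522 + 0.1974i)|101⟩ + (0.4807 - 0.1974i)|110⟩ + (-0.2224 - 0.1974i)|111⟩

H⊗3 gives amp(|y⟩) = (1/2√2) Σ_x (−1)^(x·y) amp(|x⟩), where x·y is the number of positions in which both x and y have a 1.
|000⟩: (-0.3653 - 0.6711 - 0.5583i + 0.3232)/(2√2) = (-0.2522 - 0.1974i)
|001⟩: (-0.3653 + 0.6711 - 0.5583i - 0.3232)/(2√2) = (-0.006152 - 0.1974i)
|010⟩: (0.3653 - 0.6711 + 0.5583i - 0.3232)/(2√2) = (-0.2224 + 0.1974i)
|011⟩: (0.3653 + 0.6711 + 0.5583i + 0.3232)/(2√2) = (0.4807 + 0.1974i)
|100⟩: (-0.3653 + 0.6711 + 0.5583i - 0.3232)/(2√2) = (-0.006152 + 0.1974i)
|101⟩: (-0.3653 - 0.6711 + 0.5583i + 0.3232)/(2√2) = (-0.2522 + 0.1974i)
|110⟩: (0.3653 + 0.6711 - 0.5583i + 0.3232)/(2√2) = (0.4807 - 0.1974i)
|111⟩: (0.3653 - 0.6711 - 0.5583i - 0.3232)/(2√2) = (-0.2224 - 0.1974i)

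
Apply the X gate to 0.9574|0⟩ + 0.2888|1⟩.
0.2888|0⟩ + 0.9574|1⟩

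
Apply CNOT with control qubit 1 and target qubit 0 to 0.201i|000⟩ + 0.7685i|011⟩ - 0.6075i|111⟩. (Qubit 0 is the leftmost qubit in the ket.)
0.201i|000⟩ - 0.6075i|011⟩ + 0.7685i|111⟩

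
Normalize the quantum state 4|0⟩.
|0⟩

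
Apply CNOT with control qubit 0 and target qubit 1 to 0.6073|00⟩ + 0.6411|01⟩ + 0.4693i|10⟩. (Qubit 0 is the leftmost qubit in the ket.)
0.6073|00⟩ + 0.6411|01⟩ + 0.4693i|11⟩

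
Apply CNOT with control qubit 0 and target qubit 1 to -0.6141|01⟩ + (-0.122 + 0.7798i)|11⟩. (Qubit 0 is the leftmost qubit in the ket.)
-0.6141|01⟩ + (-0.122 + 0.7798i)|10⟩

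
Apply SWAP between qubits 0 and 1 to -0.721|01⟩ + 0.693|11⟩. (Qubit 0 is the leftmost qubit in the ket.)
-0.721|10⟩ + 0.693|11⟩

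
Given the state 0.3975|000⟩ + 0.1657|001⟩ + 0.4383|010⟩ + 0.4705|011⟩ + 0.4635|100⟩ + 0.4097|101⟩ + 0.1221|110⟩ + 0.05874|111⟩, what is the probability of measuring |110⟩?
0.01491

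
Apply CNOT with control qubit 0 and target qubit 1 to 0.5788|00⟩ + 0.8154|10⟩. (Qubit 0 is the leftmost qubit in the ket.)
0.5788|00⟩ + 0.8154|11⟩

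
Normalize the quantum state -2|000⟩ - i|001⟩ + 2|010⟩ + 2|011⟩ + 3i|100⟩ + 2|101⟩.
-0.3922|000⟩ - 0.1961i|001⟩ + 0.3922|010⟩ + 0.3922|011⟩ + 0.5883i|100⟩ + 0.3922|101⟩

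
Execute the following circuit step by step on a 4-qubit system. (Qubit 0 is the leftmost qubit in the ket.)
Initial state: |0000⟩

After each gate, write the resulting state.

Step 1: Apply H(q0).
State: 1/√2|0000⟩ + 1/√2|1000⟩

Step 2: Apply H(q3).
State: 1/2|0000⟩ + 1/2|0001⟩ + 1/2|1000⟩ + 1/2|1001⟩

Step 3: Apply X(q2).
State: 1/2|0010⟩ + 1/2|0011⟩ + 1/2|1010⟩ + 1/2|1011⟩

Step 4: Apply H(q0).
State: 1/√2|0010⟩ + 1/√2|0011⟩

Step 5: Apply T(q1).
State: 1/√2|0010⟩ + 1/√2|0011⟩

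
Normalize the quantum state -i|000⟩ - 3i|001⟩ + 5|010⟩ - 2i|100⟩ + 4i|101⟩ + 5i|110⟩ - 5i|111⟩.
-0.09759i|000⟩ - 0.2928i|001⟩ + 0.488|010⟩ - 0.1952i|100⟩ + 0.3904i|101⟩ + 0.488i|110⟩ - 0.488i|111⟩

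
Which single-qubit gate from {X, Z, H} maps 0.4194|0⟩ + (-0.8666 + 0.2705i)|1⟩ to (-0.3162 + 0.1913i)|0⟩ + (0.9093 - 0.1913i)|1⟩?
H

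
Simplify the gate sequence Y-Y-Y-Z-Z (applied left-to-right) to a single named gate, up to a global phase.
Y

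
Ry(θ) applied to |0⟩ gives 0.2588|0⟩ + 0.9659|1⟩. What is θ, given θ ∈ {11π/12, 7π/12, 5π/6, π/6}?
5π/6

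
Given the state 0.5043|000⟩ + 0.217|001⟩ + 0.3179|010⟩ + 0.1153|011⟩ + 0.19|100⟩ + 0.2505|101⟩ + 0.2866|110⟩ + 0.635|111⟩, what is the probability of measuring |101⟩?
0.06275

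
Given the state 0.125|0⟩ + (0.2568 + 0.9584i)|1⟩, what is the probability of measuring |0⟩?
0.01563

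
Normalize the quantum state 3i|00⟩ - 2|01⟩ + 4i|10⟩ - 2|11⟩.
0.5222i|00⟩ - 0.3482|01⟩ + 0.6963i|10⟩ - 0.3482|11⟩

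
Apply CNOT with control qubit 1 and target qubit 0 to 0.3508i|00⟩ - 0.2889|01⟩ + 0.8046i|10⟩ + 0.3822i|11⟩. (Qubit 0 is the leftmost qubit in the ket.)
0.3508i|00⟩ + 0.3822i|01⟩ + 0.8046i|10⟩ - 0.2889|11⟩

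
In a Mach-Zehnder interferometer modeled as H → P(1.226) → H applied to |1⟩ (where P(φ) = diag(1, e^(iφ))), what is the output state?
(0.331 - 0.4706i)|0⟩ + (0.669 + 0.4706i)|1⟩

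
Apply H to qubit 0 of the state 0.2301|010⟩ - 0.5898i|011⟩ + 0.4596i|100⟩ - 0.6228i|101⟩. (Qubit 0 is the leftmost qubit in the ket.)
0.325i|000⟩ - 0.4404i|001⟩ + 0.1627|010⟩ - 0.4171i|011⟩ - 0.325i|100⟩ + 0.4404i|101⟩ + 0.1627|110⟩ - 0.4171i|111⟩

H on qubit 0 mixes each pair of kets that differ only in qubit 0: amplitudes (a, b) of (|…0…⟩, |…1…⟩) become ((a + b)/√2, (a − b)/√2). Kets absent from the input have amplitude 0.
(|000⟩, |100⟩): (a, b) = (0, 0.4596i) → (0.325i, -0.325i)
(|001⟩, |101⟩): (a, b) = (0, -0.6228i) → (-0.4404i, 0.4404i)
(|010⟩, |110⟩): (a, b) = (0.2301, 0) → (0.1627, 0.1627)
(|011⟩, |111⟩): (a, b) = (-0.5898i, 0) → (-0.4171i, -0.4171i)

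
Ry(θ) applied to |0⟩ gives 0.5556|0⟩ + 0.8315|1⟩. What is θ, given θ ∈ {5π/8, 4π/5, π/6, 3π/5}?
5π/8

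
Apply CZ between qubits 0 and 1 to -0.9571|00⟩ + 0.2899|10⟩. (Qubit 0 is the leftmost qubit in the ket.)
-0.9571|00⟩ + 0.2899|10⟩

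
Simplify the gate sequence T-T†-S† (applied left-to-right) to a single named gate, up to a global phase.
S†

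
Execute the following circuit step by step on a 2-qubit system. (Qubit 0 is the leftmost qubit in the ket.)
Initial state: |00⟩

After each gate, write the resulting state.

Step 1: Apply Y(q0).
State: i|10⟩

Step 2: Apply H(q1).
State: (1/√2)i|10⟩ + (1/√2)i|11⟩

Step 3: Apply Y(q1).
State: 1/√2|10⟩ - 1/√2|11⟩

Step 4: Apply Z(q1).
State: 1/√2|10⟩ + 1/√2|11⟩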